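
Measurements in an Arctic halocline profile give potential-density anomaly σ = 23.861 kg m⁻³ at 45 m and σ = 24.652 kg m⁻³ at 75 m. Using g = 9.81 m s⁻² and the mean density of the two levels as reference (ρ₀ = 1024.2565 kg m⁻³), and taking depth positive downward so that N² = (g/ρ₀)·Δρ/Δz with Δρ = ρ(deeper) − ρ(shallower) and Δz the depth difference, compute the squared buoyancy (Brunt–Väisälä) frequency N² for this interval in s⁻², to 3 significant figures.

2.53 × 10⁻⁴ s⁻²

Δρ = 1024.652 − 1023.861 = 0.791 kg m⁻³ over Δz = 75 − 45 = 30 m.
N² = (9.81/1024.2565) × (0.791/30) = 2.5253 × 10⁻⁴ s⁻² ≈ 2.53 × 10⁻⁴ s⁻².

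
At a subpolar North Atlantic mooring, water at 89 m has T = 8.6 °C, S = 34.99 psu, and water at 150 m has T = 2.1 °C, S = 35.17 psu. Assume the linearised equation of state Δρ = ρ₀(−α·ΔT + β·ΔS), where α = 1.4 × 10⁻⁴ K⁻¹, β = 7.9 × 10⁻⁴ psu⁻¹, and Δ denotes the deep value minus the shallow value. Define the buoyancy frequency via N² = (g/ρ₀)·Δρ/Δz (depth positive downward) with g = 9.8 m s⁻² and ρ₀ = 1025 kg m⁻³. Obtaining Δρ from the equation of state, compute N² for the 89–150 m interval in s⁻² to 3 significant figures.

1.69 × 10⁻⁴ s⁻²

ΔT = -6.5 K, ΔS = +0.18 psu (deep − shallow).
Δρ/ρ₀ = −αΔT + βΔS = 9.10 × 10⁻⁴ + 1.422 × 10⁻⁴ = 1.0522 × 10⁻³, so Δρ ≈ 1.079 kg m⁻³.
N² = (g/ρ₀)·Δρ/Δz = g·(Δρ/ρ₀)/Δz = 9.8 × 1.0522 × 10⁻³ / 61 = 1.6904 × 10⁻⁴ s⁻² ≈ 1.69 × 10⁻⁴ s⁻².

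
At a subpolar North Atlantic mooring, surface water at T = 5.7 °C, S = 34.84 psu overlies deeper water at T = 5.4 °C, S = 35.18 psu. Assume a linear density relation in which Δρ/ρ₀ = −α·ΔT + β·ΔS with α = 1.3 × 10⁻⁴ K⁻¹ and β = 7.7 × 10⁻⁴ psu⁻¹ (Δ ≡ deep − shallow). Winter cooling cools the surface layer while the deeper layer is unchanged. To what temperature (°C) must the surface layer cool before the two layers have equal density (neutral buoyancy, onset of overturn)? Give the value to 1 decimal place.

Neutral buoyancy requires Δρ = 0, i.e. −α(T_deep − T_surf′) + β(S_deep − S_surf) = 0.
T_surf′ = T_deep − (β/α)·ΔS = 5.4 − (7.7 × 10⁻⁴/1.3 × 10⁻⁴)·(+0.34) = 3.386 °C.
Cooling required: 5.7 − (3.386) = 2.314 °C.

3.4 °C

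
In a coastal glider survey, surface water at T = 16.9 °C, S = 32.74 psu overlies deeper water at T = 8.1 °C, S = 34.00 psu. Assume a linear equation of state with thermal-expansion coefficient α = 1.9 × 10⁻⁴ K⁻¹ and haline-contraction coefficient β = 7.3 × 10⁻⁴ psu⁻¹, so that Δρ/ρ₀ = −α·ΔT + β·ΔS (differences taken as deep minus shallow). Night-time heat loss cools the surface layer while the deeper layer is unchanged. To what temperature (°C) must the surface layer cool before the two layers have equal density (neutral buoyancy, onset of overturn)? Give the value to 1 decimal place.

3.3 °C

Neutral buoyancy requires Δρ = 0, i.e. −α(T_deep − T_surf′) + β(S_deep − S_surf) = 0.
T_surf′ = T_deep − (β/α)·ΔS = 8.1 − (7.3 × 10⁻⁴/1.9 × 10⁻⁴)·(+1.26) = 3.259 °C.
Cooling required: 16.9 − (3.259) = 13.641 °C.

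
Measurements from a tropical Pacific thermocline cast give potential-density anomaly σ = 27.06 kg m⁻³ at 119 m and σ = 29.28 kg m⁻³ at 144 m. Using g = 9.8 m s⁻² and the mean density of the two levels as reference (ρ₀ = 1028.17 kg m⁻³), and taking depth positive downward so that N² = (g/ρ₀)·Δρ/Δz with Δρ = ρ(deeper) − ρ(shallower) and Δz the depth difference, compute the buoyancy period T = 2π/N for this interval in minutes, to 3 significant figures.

Δρ = 1029.28 − 1027.06 = 2.22 kg m⁻³ over Δz = 144 − 119 = 25 m.
N² = (9.8/1028.17) × (2.22/25) = 8.4640 × 10⁻⁴ s⁻².
N = √(8.4640 × 10⁻⁴) = 0.029093 rad s⁻¹, so T = 2π/N = 215.97 s = 3.5995 min ≈ 3.60 min.

3.60 min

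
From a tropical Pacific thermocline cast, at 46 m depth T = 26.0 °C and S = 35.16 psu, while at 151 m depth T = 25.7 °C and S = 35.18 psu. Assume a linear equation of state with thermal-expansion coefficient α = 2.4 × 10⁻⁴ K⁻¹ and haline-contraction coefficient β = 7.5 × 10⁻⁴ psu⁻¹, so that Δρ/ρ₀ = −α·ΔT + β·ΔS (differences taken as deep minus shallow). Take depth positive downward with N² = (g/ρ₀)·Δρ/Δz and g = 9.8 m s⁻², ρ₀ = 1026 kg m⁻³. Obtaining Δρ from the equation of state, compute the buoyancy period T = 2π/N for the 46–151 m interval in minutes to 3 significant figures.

36.7 min

ΔT = -0.3 K, ΔS = +0.02 psu (deep − shallow).
Δρ/ρ₀ = −αΔT + βΔS = 7.20 × 10⁻⁵ + 1.50 × 10⁻⁵ = 8.70 × 10⁻⁵, so Δρ ≈ 0.08926 kg m⁻³.
N² = (g/ρ₀)·Δρ/Δz = g·(Δρ/ρ₀)/Δz = 9.8 × 8.70 × 10⁻⁵ / 105 = 8.1200 × 10⁻⁶ s⁻².
N = √(8.1200 × 10⁻⁶) = 2.8496 × 10⁻³ rad s⁻¹ → T = 2π/N = 2.2049 × 10³ s = 36.748 min ≈ 36.7 min.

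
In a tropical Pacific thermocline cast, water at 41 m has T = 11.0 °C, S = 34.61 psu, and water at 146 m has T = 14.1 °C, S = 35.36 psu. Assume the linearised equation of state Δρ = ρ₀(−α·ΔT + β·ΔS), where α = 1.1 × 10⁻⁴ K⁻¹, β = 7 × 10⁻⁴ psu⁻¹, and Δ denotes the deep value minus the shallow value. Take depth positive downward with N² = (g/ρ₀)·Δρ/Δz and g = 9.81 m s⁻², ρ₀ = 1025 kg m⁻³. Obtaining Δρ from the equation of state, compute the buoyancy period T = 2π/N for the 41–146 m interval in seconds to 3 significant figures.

ΔT = +3.1 K, ΔS = +0.75 psu (deep − shallow).
Δρ/ρ₀ = −αΔT + βΔS = -3.41 × 10⁻⁴ + 5.25 × 10⁻⁴ = 1.84 × 10⁻⁴, so Δρ ≈ 0.1886 kg m⁻³.
N² = (g/ρ₀)·Δρ/Δz = g·(Δρ/ρ₀)/Δz = 9.81 × 1.84 × 10⁻⁴ / 105 = 1.7191 × 10⁻⁵ s⁻².
N = √(1.7191 × 10⁻⁵) = 4.1462 × 10⁻³ rad s⁻¹ → T = 2π/N = 1.5154 × 10³ s ≈ 1.52 × 10³ s.

1.52 × 10³ s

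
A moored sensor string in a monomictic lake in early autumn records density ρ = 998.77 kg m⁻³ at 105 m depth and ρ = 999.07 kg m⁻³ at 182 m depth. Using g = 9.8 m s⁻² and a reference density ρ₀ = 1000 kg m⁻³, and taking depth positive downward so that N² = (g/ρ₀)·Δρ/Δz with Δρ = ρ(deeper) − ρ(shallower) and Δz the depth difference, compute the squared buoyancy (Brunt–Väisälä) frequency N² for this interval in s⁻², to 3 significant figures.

Δρ = 999.07 − 998.77 = 0.30 kg m⁻³ over Δz = 182 − 105 = 77 m.
N² = (9.8/1000) × (0.30/77) = 3.8182 × 10⁻⁵ s⁻² ≈ 3.82 × 10⁻⁵ s⁻².

3.82 × 10⁻⁵ s⁻²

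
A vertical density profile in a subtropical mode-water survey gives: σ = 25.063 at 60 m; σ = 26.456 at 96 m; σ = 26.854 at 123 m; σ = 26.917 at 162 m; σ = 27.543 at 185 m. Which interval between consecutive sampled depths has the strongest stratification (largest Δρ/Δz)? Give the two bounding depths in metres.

Compute the density gradient over each adjacent pair:
  60–96 m: Δρ/Δz = 1.393/36 = 0.039 kg m⁻⁴
  96–123 m: Δρ/Δz = 0.398/27 = 0.015 kg m⁻⁴
  123–162 m: Δρ/Δz = 0.063/39 = 1.6 × 10⁻³ kg m⁻⁴
  162–185 m: Δρ/Δz = 0.626/23 = 0.027 kg m⁻⁴
The largest gradient is in the 60–96 m interval — the pycnocline.

60–96 m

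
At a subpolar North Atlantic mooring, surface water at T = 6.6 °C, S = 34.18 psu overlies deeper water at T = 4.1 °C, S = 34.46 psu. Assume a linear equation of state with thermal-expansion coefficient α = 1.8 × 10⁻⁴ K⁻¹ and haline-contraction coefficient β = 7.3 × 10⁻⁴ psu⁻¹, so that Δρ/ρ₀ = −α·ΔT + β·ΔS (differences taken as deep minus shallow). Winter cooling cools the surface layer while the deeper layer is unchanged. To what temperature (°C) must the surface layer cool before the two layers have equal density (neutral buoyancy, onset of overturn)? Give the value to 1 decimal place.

Neutral buoyancy requires Δρ = 0, i.e. −α(T_deep − T_surf′) + β(S_deep − S_surf) = 0.
T_surf′ = T_deep − (β/α)·ΔS = 4.1 − (7.3 × 10⁻⁴/1.8 × 10⁻⁴)·(+0.28) = 2.964 °C.
Cooling required: 6.6 − (2.964) = 3.636 °C.

3.0 °C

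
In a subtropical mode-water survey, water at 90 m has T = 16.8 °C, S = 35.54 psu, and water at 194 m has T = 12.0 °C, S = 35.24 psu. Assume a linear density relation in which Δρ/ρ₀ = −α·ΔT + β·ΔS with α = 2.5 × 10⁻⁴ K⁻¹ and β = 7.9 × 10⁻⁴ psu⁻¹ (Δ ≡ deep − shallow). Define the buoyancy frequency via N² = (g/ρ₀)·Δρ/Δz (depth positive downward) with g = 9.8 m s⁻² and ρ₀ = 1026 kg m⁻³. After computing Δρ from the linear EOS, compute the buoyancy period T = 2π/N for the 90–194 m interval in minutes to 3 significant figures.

11.0 min

ΔT = -4.8 K, ΔS = -0.30 psu (deep − shallow).
Δρ/ρ₀ = −αΔT + βΔS = 1.20 × 10⁻³ − 2.37 × 10⁻⁴ = 9.63 × 10⁻⁴, so Δρ ≈ 0.9880 kg m⁻³.
N² = (g/ρ₀)·Δρ/Δz = g·(Δρ/ρ₀)/Δz = 9.8 × 9.63 × 10⁻⁴ / 104 = 9.0744 × 10⁻⁵ s⁻².
N = √(9.0744 × 10⁻⁵) = 9.5260 × 10⁻³ rad s⁻¹ → T = 2π/N = 659.58 s = 10.993 min ≈ 11.0 min.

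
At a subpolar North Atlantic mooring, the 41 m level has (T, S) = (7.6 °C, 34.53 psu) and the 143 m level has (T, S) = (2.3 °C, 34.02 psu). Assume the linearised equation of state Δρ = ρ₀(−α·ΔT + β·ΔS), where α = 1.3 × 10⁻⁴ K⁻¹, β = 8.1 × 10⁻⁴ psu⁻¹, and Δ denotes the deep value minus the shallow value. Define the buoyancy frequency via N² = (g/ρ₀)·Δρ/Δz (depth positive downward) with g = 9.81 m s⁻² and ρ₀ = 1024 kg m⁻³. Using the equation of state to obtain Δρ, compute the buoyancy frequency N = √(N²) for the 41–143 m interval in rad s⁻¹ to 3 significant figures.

ΔT = -5.3 K, ΔS = -0.51 psu (deep − shallow).
Δρ/ρ₀ = −αΔT + βΔS = 6.89 × 10⁻⁴ − 4.131 × 10⁻⁴ = 2.759 × 10⁻⁴, so Δρ ≈ 0.2825 kg m⁻³.
N² = (g/ρ₀)·Δρ/Δz = g·(Δρ/ρ₀)/Δz = 9.81 × 2.759 × 10⁻⁴ / 102 = 2.6535 × 10⁻⁵ s⁻².
N = √(2.6535 × 10⁻⁵) = 5.1512 × 10⁻³ rad s⁻¹ ≈ 5.15 × 10⁻³ rad s⁻¹.

5.15 × 10⁻³ rad s⁻¹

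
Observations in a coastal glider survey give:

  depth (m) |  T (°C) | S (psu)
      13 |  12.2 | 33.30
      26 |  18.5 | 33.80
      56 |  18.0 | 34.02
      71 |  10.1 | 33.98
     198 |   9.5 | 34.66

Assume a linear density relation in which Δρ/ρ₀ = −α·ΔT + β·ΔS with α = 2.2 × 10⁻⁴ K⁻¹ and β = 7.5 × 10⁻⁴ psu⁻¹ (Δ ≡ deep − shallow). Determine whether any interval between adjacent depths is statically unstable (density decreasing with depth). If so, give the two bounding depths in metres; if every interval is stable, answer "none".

Evaluate Δρ/ρ₀ = −αΔT + βΔS across each adjacent pair:
  13–26 m: −αΔT+βΔS = −(2.2 × 10⁻⁴)(+6.3)+(7.5 × 10⁻⁴)(+0.50) = -1.0 × 10⁻³ → UNSTABLE
  26–56 m: −αΔT+βΔS = −(2.2 × 10⁻⁴)(-0.5)+(7.5 × 10⁻⁴)(+0.22) = 2.8 × 10⁻⁴ → stable
  56–71 m: −αΔT+βΔS = −(2.2 × 10⁻⁴)(-7.9)+(7.5 × 10⁻⁴)(-0.04) = 1.7 × 10⁻³ → stable
  71–198 m: −αΔT+βΔS = −(2.2 × 10⁻⁴)(-0.6)+(7.5 × 10⁻⁴)(+0.68) = 6.4 × 10⁻⁴ → stable
The 13–26 m interval has Δρ < 0: lighter water underlies denser water.

13–26 m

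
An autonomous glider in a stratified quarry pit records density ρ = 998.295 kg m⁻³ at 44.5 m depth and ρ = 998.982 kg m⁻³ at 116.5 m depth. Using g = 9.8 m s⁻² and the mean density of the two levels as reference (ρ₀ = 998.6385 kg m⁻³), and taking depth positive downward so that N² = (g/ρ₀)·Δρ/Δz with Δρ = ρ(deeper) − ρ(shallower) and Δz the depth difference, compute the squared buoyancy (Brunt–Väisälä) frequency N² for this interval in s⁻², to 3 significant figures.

Δρ = 998.982 − 998.295 = 0.687 kg m⁻³ over Δz = 116.5 − 44.5 = 72 m.
N² = (9.8/998.6385) × (0.687/72) = 9.3636 × 10⁻⁵ s⁻² ≈ 9.36 × 10⁻⁵ s⁻².

9.36 × 10⁻⁵ s⁻²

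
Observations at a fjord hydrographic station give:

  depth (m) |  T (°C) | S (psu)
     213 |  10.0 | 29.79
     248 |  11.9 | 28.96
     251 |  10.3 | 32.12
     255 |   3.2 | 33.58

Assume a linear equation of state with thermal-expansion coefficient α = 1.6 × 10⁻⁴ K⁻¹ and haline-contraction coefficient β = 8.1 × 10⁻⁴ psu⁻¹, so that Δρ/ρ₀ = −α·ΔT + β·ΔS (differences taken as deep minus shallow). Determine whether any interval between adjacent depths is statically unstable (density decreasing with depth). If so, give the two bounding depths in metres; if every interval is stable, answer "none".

Evaluate Δρ/ρ₀ = −αΔT + βΔS across each adjacent pair:
  213–248 m: −αΔT+βΔS = −(1.6 × 10⁻⁴)(+1.9)+(8.1 × 10⁻⁴)(-0.83) = -9.8 × 10⁻⁴ → UNSTABLE
  248–251 m: −αΔT+βΔS = −(1.6 × 10⁻⁴)(-1.6)+(8.1 × 10⁻⁴)(+3.16) = 2.8 × 10⁻³ → stable
  251–255 m: −αΔT+βΔS = −(1.6 × 10⁻⁴)(-7.1)+(8.1 × 10⁻⁴)(+1.46) = 2.3 × 10⁻³ → stable
The 213–248 m interval has Δρ < 0: lighter water underlies denser water.

213–248 m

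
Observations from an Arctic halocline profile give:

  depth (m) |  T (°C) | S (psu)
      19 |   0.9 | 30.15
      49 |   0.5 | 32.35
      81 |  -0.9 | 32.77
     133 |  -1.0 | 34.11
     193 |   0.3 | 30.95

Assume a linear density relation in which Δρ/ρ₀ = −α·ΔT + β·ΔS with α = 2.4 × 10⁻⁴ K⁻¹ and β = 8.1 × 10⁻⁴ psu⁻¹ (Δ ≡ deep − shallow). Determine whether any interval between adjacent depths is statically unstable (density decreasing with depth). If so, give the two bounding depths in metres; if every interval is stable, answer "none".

Evaluate Δρ/ρ₀ = −αΔT + βΔS across each adjacent pair:
  19–49 m: −αΔT+βΔS = −(2.4 × 10⁻⁴)(-0.4)+(8.1 × 10⁻⁴)(+2.20) = 1.9 × 10⁻³ → stable
  49–81 m: −αΔT+βΔS = −(2.4 × 10⁻⁴)(-1.4)+(8.1 × 10⁻⁴)(+0.42) = 6.8 × 10⁻⁴ → stable
  81–133 m: −αΔT+βΔS = −(2.4 × 10⁻⁴)(-0.1)+(8.1 × 10⁻⁴)(+1.34) = 1.1 × 10⁻³ → stable
  133–193 m: −αΔT+βΔS = −(2.4 × 10⁻⁴)(+1.3)+(8.1 × 10⁻⁴)(-3.16) = -2.9 × 10⁻³ → UNSTABLE
The 133–193 m interval has Δρ < 0: lighter water underlies denser water.

133–193 m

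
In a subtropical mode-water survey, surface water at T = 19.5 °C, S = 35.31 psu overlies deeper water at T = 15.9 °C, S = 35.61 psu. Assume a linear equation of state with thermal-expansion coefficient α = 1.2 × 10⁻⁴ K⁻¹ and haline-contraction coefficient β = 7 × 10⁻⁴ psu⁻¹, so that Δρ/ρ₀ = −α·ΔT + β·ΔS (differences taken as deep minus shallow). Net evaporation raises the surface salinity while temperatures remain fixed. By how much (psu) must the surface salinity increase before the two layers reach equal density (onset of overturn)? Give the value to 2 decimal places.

0.92 psu

Neutral buoyancy requires −α(T_deep − T_surf) + β(S_deep − S_surf′) = 0.
S_surf′ = S_deep − (α/β)·ΔT = 35.61 − (1.2 × 10⁻⁴/7 × 10⁻⁴)·(-3.6) = 36.2271 psu.
Increase required: 36.2271 − 35.31 = 0.9171 psu.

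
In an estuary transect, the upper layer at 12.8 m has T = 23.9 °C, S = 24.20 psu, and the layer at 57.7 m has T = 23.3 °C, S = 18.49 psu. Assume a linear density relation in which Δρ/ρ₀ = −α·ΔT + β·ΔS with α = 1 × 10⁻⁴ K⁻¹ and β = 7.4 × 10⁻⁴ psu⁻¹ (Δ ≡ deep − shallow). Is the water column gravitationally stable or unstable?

ΔT = 23.3 − 23.9 = -0.6 K and ΔS = 18.49 − 24.20 = -5.71 psu (deep − shallow).
−αΔT = 6.00 × 10⁻⁵; βΔS = -4.2254 × 10⁻³; sum Δρ/ρ₀ = -4.1654 × 10⁻³.
Δρ/ρ₀ < 0, so Δρ < 0: deeper water is lighter → statically unstable; the column would overturn.

unstable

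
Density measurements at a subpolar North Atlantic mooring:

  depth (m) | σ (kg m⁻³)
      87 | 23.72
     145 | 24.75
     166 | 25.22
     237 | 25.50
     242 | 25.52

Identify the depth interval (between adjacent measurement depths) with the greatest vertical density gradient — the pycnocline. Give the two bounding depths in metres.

Compute the density gradient over each adjacent pair:
  87–145 m: Δρ/Δz = 1.03/58 = 0.018 kg m⁻⁴
  145–166 m: Δρ/Δz = 0.47/21 = 0.022 kg m⁻⁴
  166–237 m: Δρ/Δz = 0.28/71 = 3.9 × 10⁻³ kg m⁻⁴
  237–242 m: Δρ/Δz = 0.02/5 = 4.0 × 10⁻³ kg m⁻⁴
The largest gradient is in the 145–166 m interval — the pycnocline.

145–166 m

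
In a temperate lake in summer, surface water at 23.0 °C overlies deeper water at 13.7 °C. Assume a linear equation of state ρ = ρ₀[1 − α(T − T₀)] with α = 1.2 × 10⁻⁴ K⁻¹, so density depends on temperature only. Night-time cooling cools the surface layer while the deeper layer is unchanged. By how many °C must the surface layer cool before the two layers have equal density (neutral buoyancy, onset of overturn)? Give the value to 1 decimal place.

9.3 °C

With temperature the only control, equal density requires T_surf′ = T_deep.
T_surf′ = 13.7 °C.
Cooling required: 23.0 − 13.7 = 9.3 °C.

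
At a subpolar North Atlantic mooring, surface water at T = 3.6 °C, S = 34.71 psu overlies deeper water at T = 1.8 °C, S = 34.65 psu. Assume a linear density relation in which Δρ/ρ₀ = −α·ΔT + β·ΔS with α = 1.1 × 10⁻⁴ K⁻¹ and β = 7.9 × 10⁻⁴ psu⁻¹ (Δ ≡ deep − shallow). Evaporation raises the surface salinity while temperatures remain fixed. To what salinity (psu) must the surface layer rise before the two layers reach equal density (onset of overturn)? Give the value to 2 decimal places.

34.90 psu

Neutral buoyancy requires −α(T_deep − T_surf) + β(S_deep − S_surf′) = 0.
S_surf′ = S_deep − (α/β)·ΔT = 34.65 − (1.1 × 10⁻⁴/7.9 × 10⁻⁴)·(-1.8) = 34.9006 psu.
Increase required: 34.9006 − 34.71 = 0.1906 psu.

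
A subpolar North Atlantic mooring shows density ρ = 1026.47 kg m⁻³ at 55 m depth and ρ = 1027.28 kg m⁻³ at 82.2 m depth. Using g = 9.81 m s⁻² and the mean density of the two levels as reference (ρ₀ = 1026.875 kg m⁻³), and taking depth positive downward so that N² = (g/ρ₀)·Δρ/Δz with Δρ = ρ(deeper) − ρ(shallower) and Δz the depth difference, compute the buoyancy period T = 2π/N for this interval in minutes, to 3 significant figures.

6.21 min

Δρ = 1027.28 − 1026.47 = 0.81 kg m⁻³ over Δz = 82.2 − 55 = 27.2 m.
N² = (9.81/1026.875) × (0.81/27.2) = 2.8449 × 10⁻⁴ s⁻².
N = √(2.8449 × 10⁻⁴) = 0.016867 rad s⁻¹, so T = 2π/N = 372.51 s = 6.2085 min ≈ 6.21 min.
A positive N² confirms static stability across the interval.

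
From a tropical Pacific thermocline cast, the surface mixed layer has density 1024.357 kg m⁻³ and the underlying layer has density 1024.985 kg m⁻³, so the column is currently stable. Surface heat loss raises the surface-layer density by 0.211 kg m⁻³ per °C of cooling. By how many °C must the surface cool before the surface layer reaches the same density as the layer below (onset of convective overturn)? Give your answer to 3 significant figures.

2.98 °C

Density deficit of the surface layer: 1024.985 − 1024.357 = 0.628 kg m⁻³.
Required change = 0.628 / 0.211 = 2.98 °C.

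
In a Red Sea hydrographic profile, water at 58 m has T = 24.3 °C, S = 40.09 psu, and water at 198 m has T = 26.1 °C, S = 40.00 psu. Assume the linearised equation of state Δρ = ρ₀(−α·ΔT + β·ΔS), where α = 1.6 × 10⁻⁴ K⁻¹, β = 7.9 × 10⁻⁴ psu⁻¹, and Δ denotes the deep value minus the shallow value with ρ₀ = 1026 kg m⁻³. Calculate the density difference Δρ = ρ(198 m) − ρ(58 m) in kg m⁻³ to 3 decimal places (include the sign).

-0.368 kg m⁻³

ΔT = +1.8 K, ΔS = -0.09 psu (deep − shallow).
Δρ/ρ₀ = −(1.6 × 10⁻⁴)(+1.8) + (7.9 × 10⁻⁴)(-0.09) = -3.591 × 10⁻⁴.
Δρ = 1026 × (-3.591 × 10⁻⁴) = -0.368 kg m⁻³.
Negative Δρ: lighter below, statically unstable.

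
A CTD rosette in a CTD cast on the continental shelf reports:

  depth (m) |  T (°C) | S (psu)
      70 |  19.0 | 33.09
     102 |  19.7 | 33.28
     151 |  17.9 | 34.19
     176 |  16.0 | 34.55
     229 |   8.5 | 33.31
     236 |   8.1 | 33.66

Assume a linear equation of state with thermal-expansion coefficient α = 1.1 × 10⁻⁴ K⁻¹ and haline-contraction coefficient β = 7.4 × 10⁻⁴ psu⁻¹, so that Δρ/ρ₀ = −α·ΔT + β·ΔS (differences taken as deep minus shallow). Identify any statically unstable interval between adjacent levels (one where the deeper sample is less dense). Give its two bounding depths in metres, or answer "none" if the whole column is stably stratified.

Evaluate Δρ/ρ₀ = −αΔT + βΔS across each adjacent pair:
  70–102 m: −αΔT+βΔS = −(1.1 × 10⁻⁴)(+0.7)+(7.4 × 10⁻⁴)(+0.19) = 6.4 × 10⁻⁵ → stable
  102–151 m: −αΔT+βΔS = −(1.1 × 10⁻⁴)(-1.8)+(7.4 × 10⁻⁴)(+0.91) = 8.7 × 10⁻⁴ → stable
  151–176 m: −αΔT+βΔS = −(1.1 × 10⁻⁴)(-1.9)+(7.4 × 10⁻⁴)(+0.36) = 4.8 × 10⁻⁴ → stable
  176–229 m: −αΔT+βΔS = −(1.1 × 10⁻⁴)(-7.5)+(7.4 × 10⁻⁴)(-1.24) = -9.3 × 10⁻⁵ → UNSTABLE
  229–236 m: −αΔT+βΔS = −(1.1 × 10⁻⁴)(-0.4)+(7.4 × 10⁻⁴)(+0.35) = 3.0 × 10⁻⁴ → stable
The 176–229 m interval has Δρ < 0: lighter water underlies denser water.

176–229 m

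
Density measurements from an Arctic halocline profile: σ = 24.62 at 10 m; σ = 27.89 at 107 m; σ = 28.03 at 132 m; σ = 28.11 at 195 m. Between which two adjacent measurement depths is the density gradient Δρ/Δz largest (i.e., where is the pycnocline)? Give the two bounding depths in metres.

10–107 m

Compute the density gradient over each adjacent pair:
  10–107 m: Δρ/Δz = 3.27/97 = 0.034 kg m⁻⁴
  107–132 m: Δρ/Δz = 0.14/25 = 5.6 × 10⁻³ kg m⁻⁴
  132–195 m: Δρ/Δz = 0.08/63 = 1.3 × 10⁻³ kg m⁻⁴
The largest gradient is in the 10–107 m interval — the pycnocline.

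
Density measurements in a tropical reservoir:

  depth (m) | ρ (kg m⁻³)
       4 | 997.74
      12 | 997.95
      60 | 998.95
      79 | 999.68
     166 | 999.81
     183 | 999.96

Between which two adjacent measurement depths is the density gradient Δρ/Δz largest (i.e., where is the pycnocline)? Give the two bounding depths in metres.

60–79 m

Compute the density gradient over each adjacent pair:
  4–12 m: Δρ/Δz = 0.21/8 = 0.026 kg m⁻⁴
  12–60 m: Δρ/Δz = 1.00/48 = 0.021 kg m⁻⁴
  60–79 m: Δρ/Δz = 0.73/19 = 0.038 kg m⁻⁴
  79–166 m: Δρ/Δz = 0.13/87 = 1.5 × 10⁻³ kg m⁻⁴
  166–183 m: Δρ/Δz = 0.15/17 = 8.8 × 10⁻³ kg m⁻⁴
The largest gradient is in the 60–79 m interval — the pycnocline.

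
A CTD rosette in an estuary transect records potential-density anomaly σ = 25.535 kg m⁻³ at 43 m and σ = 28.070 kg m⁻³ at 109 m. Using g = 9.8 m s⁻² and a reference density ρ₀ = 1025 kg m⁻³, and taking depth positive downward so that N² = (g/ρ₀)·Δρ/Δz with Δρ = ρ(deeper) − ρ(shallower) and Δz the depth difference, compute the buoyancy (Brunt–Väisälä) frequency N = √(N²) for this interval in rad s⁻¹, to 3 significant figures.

0.0192 rad s⁻¹

Δρ = 1028.070 − 1025.535 = 2.535 kg m⁻³ over Δz = 109 − 43 = 66 m.
N² = (9.8/1025) × (2.535/66) = 3.6723 × 10⁻⁴ s⁻².
N = √(3.6723 × 10⁻⁴) = 0.019163 rad s⁻¹ ≈ 0.0192 rad s⁻¹.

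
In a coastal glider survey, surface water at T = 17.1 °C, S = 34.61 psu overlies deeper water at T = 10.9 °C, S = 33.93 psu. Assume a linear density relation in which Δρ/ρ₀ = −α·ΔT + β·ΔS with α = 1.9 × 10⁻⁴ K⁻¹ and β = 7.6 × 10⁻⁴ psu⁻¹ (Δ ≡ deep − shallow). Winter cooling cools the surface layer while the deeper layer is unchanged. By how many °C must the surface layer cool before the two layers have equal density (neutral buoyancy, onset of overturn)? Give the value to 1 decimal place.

3.5 °C

Neutral buoyancy requires Δρ = 0, i.e. −α(T_deep − T_surf′) + β(S_deep − S_surf) = 0.
T_surf′ = T_deep − (β/α)·ΔS = 10.9 − (7.6 × 10⁻⁴/1.9 × 10⁻⁴)·(-0.68) = 13.620 °C.
Cooling required: 17.1 − (13.620) = 3.480 °C.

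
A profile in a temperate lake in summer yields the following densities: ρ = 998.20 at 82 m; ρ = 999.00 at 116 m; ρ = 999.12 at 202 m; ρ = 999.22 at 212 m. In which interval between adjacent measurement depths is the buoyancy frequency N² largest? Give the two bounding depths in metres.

Compute the density gradient over each adjacent pair:
  82–116 m: Δρ/Δz = 0.80/34 = 0.024 kg m⁻⁴
  116–202 m: Δρ/Δz = 0.12/86 = 1.4 × 10⁻³ kg m⁻⁴
  202–212 m: Δρ/Δz = 0.10/10 = 0.010 kg m⁻⁴
The largest gradient is in the 82–116 m interval — the pycnocline.

82–116 m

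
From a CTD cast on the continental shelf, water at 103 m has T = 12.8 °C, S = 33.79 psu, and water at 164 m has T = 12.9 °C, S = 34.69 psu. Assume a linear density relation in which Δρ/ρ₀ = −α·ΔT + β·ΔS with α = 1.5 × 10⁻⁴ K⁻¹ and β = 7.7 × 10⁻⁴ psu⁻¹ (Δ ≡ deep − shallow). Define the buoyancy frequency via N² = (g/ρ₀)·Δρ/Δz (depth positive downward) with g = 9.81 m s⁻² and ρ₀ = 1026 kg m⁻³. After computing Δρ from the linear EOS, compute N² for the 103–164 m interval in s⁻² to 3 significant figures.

ΔT = +0.1 K, ΔS = +0.90 psu (deep − shallow).
Δρ/ρ₀ = −αΔT + βΔS = -1.50 × 10⁻⁵ + 6.93 × 10⁻⁴ = 6.78 × 10⁻⁴, so Δρ ≈ 0.6956 kg m⁻³.
N² = (g/ρ₀)·Δρ/Δz = g·(Δρ/ρ₀)/Δz = 9.81 × 6.78 × 10⁻⁴ / 61 = 1.0904 × 10⁻⁴ s⁻² ≈ 1.09 × 10⁻⁴ s⁻².

1.09 × 10⁻⁴ s⁻²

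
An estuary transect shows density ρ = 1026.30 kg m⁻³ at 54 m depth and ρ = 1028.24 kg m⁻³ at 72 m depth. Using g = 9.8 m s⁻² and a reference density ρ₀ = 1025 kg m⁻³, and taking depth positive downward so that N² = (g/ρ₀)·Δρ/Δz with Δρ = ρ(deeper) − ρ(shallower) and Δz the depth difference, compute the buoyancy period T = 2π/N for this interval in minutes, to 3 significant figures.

Δρ = 1028.24 − 1026.30 = 1.94 kg m⁻³ over Δz = 72 − 54 = 18 m.
N² = (9.8/1025) × (1.94/18) = 1.0305 × 10⁻³ s⁻².
N = √(1.0305 × 10⁻³) = 0.032101 rad s⁻¹, so T = 2π/N = 195.73 s = 3.2622 min ≈ 3.26 min.

3.26 min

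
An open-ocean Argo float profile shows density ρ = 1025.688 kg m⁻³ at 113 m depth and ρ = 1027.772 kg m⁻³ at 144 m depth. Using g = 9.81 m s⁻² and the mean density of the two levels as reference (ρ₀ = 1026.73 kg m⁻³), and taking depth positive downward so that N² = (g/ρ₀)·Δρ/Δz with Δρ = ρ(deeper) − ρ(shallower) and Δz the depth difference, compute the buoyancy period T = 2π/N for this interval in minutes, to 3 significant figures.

Δρ = 1027.772 − 1025.688 = 2.084 kg m⁻³ over Δz = 144 − 113 = 31 m.
N² = (9.81/1026.73) × (2.084/31) = 6.4232 × 10⁻⁴ s⁻².
N = √(6.4232 × 10⁻⁴) = 0.025344 rad s⁻¹, so T = 2π/N = 247.92 s = 4.1320 min ≈ 4.13 min.
N² > 0, so the interval is statically stable.

4.13 min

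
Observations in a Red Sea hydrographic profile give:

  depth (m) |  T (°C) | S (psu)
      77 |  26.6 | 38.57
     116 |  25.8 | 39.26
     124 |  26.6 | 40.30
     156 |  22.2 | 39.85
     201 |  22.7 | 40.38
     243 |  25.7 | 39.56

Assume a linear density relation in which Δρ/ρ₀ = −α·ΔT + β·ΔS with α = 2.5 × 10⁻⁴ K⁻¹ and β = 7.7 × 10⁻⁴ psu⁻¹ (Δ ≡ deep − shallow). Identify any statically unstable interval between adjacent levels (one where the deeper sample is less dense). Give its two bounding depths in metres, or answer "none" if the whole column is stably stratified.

201–243 m

Evaluate Δρ/ρ₀ = −αΔT + βΔS across each adjacent pair:
  77–116 m: −αΔT+βΔS = −(2.5 × 10⁻⁴)(-0.8)+(7.7 × 10⁻⁴)(+0.69) = 7.3 × 10⁻⁴ → stable
  116–124 m: −αΔT+βΔS = −(2.5 × 10⁻⁴)(+0.8)+(7.7 × 10⁻⁴)(+1.04) = 6.0 × 10⁻⁴ → stable
  124–156 m: −αΔT+βΔS = −(2.5 × 10⁻⁴)(-4.4)+(7.7 × 10⁻⁴)(-0.45) = 7.5 × 10⁻⁴ → stable
  156–201 m: −αΔT+βΔS = −(2.5 × 10⁻⁴)(+0.5)+(7.7 × 10⁻⁴)(+0.53) = 2.8 × 10⁻⁴ → stable
  201–243 m: −αΔT+βΔS = −(2.5 × 10⁻⁴)(+3.0)+(7.7 × 10⁻⁴)(-0.82) = -1.4 × 10⁻³ → UNSTABLE
The 201–243 m interval has Δρ < 0: lighter water underlies denser water.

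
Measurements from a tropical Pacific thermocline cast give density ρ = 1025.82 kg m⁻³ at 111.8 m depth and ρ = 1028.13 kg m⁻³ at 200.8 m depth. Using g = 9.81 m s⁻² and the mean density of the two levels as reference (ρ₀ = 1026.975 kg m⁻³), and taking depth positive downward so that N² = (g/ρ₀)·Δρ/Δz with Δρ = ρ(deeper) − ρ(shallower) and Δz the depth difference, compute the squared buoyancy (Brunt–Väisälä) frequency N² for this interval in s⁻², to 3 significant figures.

2.48 × 10⁻⁴ s⁻²

Δρ = 1028.13 − 1025.82 = 2.31 kg m⁻³ over Δz = 200.8 − 111.8 = 89 m.
N² = (9.81/1026.975) × (2.31/89) = 2.4793 × 10⁻⁴ s⁻² ≈ 2.48 × 10⁻⁴ s⁻².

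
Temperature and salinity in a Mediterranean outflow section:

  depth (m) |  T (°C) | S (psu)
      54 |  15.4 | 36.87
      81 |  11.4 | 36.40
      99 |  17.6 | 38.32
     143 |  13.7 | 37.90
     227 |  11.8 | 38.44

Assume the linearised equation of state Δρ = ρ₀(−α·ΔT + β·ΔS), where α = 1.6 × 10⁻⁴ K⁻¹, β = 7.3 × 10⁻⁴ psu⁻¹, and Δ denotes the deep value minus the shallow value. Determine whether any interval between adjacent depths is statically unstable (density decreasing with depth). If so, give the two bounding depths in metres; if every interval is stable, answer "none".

Evaluate Δρ/ρ₀ = −αΔT + βΔS across each adjacent pair:
  54–81 m: −αΔT+βΔS = −(1.6 × 10⁻⁴)(-4.0)+(7.3 × 10⁻⁴)(-0.47) = 3.0 × 10⁻⁴ → stable
  81–99 m: −αΔT+βΔS = −(1.6 × 10⁻⁴)(+6.2)+(7.3 × 10⁻⁴)(+1.92) = 4.1 × 10⁻⁴ → stable
  99–143 m: −αΔT+βΔS = −(1.6 × 10⁻⁴)(-3.9)+(7.3 × 10⁻⁴)(-0.42) = 3.2 × 10⁻⁴ → stable
  143–227 m: −αΔT+βΔS = −(1.6 × 10⁻⁴)(-1.9)+(7.3 × 10⁻⁴)(+0.54) = 7.0 × 10⁻⁴ → stable
Every interval has Δρ > 0: the column is stably stratified throughout.

none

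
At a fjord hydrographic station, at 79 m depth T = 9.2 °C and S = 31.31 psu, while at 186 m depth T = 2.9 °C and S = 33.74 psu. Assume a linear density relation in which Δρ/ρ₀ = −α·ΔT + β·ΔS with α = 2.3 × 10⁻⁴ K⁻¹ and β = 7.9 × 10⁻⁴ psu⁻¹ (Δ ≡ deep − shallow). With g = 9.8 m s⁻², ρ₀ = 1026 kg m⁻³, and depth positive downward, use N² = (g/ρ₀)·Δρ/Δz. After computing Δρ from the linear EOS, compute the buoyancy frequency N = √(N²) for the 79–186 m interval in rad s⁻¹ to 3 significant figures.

0.0176 rad s⁻¹

ΔT = -6.3 K, ΔS = +2.43 psu (deep − shallow).
Δρ/ρ₀ = −αΔT + βΔS = 1.449 × 10⁻³ + 1.9197 × 10⁻³ = 3.3687 × 10⁻³, so Δρ ≈ 3.456 kg m⁻³.
N² = (g/ρ₀)·Δρ/Δz = g·(Δρ/ρ₀)/Δz = 9.8 × 3.3687 × 10⁻³ / 107 = 3.0854 × 10⁻⁴ s⁻².
N = √(3.0854 × 10⁻⁴) = 0.017565 rad s⁻¹ ≈ 0.0176 rad s⁻¹.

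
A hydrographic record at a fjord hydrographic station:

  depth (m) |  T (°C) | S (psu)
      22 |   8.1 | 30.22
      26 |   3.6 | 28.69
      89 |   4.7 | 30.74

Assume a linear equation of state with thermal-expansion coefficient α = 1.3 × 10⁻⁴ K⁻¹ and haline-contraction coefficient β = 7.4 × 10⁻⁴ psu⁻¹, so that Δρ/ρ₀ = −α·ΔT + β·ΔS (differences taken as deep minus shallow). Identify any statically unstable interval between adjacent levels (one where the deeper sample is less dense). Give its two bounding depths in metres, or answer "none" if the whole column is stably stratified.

Evaluate Δρ/ρ₀ = −αΔT + βΔS across each adjacent pair:
  22–26 m: −αΔT+βΔS = −(1.3 × 10⁻⁴)(-4.5)+(7.4 × 10⁻⁴)(-1.53) = -5.5 × 10⁻⁴ → UNSTABLE
  26–89 m: −αΔT+βΔS = −(1.3 × 10⁻⁴)(+1.1)+(7.4 × 10⁻⁴)(+2.05) = 1.4 × 10⁻³ → stable
The 22–26 m interval has Δρ < 0: lighter water underlies denser water.

22–26 m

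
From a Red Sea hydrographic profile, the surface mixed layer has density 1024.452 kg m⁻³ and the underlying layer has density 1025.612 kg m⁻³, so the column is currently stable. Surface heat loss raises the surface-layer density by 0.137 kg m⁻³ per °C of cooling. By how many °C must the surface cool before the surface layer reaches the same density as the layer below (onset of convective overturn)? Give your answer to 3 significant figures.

Density deficit of the surface layer: 1025.612 − 1024.452 = 1.16 kg m⁻³.
Required change = 1.16 / 0.137 = 8.47 °C.

8.47 °C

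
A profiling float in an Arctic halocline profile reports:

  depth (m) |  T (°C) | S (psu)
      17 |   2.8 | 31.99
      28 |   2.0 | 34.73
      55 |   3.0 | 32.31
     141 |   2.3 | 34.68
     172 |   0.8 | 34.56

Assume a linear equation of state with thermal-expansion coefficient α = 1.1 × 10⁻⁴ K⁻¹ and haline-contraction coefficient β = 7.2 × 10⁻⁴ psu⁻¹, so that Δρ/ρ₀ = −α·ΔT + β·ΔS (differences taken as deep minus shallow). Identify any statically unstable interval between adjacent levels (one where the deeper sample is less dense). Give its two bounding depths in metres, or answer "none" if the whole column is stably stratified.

Evaluate Δρ/ρ₀ = −αΔT + βΔS across each adjacent pair:
  17–28 m: −αΔT+βΔS = −(1.1 × 10⁻⁴)(-0.8)+(7.2 × 10⁻⁴)(+2.74) = 2.1 × 10⁻³ → stable
  28–55 m: −αΔT+βΔS = −(1.1 × 10⁻⁴)(+1.0)+(7.2 × 10⁻⁴)(-2.42) = -1.9 × 10⁻³ → UNSTABLE
  55–141 m: −αΔT+βΔS = −(1.1 × 10⁻⁴)(-0.7)+(7.2 × 10⁻⁴)(+2.37) = 1.8 × 10⁻³ → stable
  141–172 m: −αΔT+βΔS = −(1.1 × 10⁻⁴)(-1.5)+(7.2 × 10⁻⁴)(-0.12) = 7.9 × 10⁻⁵ → stable
The 28–55 m interval has Δρ < 0: lighter water underlies denser water.

28–55 m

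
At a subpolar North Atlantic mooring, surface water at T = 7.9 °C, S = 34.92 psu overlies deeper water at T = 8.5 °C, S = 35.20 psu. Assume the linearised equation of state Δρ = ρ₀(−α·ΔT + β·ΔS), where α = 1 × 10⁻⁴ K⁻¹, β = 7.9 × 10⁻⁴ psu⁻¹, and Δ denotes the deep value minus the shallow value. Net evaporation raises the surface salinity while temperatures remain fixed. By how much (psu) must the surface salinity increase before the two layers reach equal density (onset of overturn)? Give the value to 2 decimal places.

Neutral buoyancy requires −α(T_deep − T_surf) + β(S_deep − S_surf′) = 0.
S_surf′ = S_deep − (α/β)·ΔT = 35.20 − (1 × 10⁻⁴/7.9 × 10⁻⁴)·(+0.6) = 35.1241 psu.
Increase required: 35.1241 − 34.92 = 0.2041 psu.

0.20 psu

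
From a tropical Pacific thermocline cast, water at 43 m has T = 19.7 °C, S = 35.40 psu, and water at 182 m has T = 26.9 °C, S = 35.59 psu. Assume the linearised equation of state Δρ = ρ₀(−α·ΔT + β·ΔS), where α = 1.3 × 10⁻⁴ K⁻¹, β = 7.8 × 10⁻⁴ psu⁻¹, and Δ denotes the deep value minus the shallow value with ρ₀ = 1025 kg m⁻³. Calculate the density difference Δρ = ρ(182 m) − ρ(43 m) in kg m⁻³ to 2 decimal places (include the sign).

ΔT = +7.2 K, ΔS = +0.19 psu (deep − shallow).
Δρ/ρ₀ = −(1.3 × 10⁻⁴)(+7.2) + (7.8 × 10⁻⁴)(+0.19) = -7.878 × 10⁻⁴.
Δρ = 1025 × (-7.878 × 10⁻⁴) = -0.81 kg m⁻³.
Negative Δρ: lighter below, statically unstable.

-0.81 kg m⁻³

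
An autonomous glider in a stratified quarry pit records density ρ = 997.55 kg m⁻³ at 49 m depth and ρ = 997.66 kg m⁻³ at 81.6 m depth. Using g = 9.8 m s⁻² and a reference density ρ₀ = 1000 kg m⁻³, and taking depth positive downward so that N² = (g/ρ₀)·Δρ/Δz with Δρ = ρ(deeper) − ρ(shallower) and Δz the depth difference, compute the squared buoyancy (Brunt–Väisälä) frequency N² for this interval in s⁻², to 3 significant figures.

3.31 × 10⁻⁵ s⁻²

Δρ = 997.66 − 997.55 = 0.11 kg m⁻³ over Δz = 81.6 − 49 = 32.6 m.
N² = (9.8/1000) × (0.11/32.6) = 3.3067 × 10⁻⁵ s⁻² ≈ 3.31 × 10⁻⁵ s⁻².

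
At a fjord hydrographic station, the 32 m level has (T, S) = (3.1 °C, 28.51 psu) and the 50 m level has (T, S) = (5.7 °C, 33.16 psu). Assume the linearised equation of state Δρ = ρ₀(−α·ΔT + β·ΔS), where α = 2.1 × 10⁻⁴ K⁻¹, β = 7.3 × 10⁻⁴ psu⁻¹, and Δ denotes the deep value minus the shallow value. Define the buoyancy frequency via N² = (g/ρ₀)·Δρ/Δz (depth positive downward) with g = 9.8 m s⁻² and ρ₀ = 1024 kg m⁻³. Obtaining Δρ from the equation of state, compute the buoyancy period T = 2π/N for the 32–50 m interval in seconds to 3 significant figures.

ΔT = +2.6 K, ΔS = +4.65 psu (deep − shallow).
Δρ/ρ₀ = −αΔT + βΔS = -5.46 × 10⁻⁴ + 3.3945 × 10⁻³ = 2.8485 × 10⁻³, so Δρ ≈ 2.917 kg m⁻³.
N² = (g/ρ₀)·Δρ/Δz = g·(Δρ/ρ₀)/Δz = 9.8 × 2.8485 × 10⁻³ / 18 = 1.5509 × 10⁻³ s⁻².
N = √(1.5509 × 10⁻³) = 0.039381 rad s⁻¹ → T = 2π/N = 159.55 s ≈ 160 s.

160 s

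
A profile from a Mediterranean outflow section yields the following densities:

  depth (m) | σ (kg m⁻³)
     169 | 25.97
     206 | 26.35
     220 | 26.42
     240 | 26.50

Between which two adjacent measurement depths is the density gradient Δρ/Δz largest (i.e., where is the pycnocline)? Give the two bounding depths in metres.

Compute the density gradient over each adjacent pair:
  169–206 m: Δρ/Δz = 0.38/37 = 0.010 kg m⁻⁴
  206–220 m: Δρ/Δz = 0.07/14 = 5.0 × 10⁻³ kg m⁻⁴
  220–240 m: Δρ/Δz = 0.08/20 = 4.0 × 10⁻³ kg m⁻⁴
The largest gradient is in the 169–206 m interval — the pycnocline.

169–206 m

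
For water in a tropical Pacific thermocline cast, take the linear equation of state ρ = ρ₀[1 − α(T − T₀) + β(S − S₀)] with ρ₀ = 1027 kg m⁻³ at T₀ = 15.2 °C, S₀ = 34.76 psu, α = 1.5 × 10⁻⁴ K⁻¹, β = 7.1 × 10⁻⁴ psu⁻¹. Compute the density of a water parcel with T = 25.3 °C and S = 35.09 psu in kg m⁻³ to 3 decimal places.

1025.685 kg m⁻³

T − T₀ = +10.1 K, S − S₀ = +0.33 psu.
Bracket = 1 − α·(+10.1) + β·(+0.33) = 1 + (-1.2807 × 10⁻³) = 0.9987193.
ρ = 1027 × 0.9987193 = 1025.685 kg m⁻³.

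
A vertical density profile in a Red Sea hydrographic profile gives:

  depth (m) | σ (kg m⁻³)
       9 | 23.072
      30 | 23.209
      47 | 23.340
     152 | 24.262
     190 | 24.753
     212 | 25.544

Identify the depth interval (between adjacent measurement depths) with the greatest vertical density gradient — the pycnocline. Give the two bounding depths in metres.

190–212 m

Compute the density gradient over each adjacent pair:
  9–30 m: Δρ/Δz = 0.137/21 = 6.5 × 10⁻³ kg m⁻⁴
  30–47 m: Δρ/Δz = 0.131/17 = 7.7 × 10⁻³ kg m⁻⁴
  47–152 m: Δρ/Δz = 0.922/105 = 8.8 × 10⁻³ kg m⁻⁴
  152–190 m: Δρ/Δz = 0.491/38 = 0.013 kg m⁻⁴
  190–212 m: Δρ/Δz = 0.791/22 = 0.036 kg m⁻⁴
The largest gradient is in the 190–212 m interval — the pycnocline.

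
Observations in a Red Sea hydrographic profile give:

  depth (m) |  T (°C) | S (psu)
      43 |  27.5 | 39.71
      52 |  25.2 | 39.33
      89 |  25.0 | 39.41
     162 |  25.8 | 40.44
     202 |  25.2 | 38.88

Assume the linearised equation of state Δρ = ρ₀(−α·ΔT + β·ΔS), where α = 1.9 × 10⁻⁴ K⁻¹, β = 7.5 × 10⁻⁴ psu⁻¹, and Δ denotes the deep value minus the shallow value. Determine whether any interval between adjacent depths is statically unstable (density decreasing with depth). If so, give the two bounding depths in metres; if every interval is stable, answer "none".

162–202 m

Evaluate Δρ/ρ₀ = −αΔT + βΔS across each adjacent pair:
  43–52 m: −αΔT+βΔS = −(1.9 × 10⁻⁴)(-2.3)+(7.5 × 10⁻⁴)(-0.38) = 1.5 × 10⁻⁴ → stable
  52–89 m: −αΔT+βΔS = −(1.9 × 10⁻⁴)(-0.2)+(7.5 × 10⁻⁴)(+0.08) = 9.8 × 10⁻⁵ → stable
  89–162 m: −αΔT+βΔS = −(1.9 × 10⁻⁴)(+0.8)+(7.5 × 10⁻⁴)(+1.03) = 6.2 × 10⁻⁴ → stable
  162–202 m: −αΔT+βΔS = −(1.9 × 10⁻⁴)(-0.6)+(7.5 × 10⁻⁴)(-1.56) = -1.1 × 10⁻³ → UNSTABLE
The 162–202 m interval has Δρ < 0: lighter water underlies denser water.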